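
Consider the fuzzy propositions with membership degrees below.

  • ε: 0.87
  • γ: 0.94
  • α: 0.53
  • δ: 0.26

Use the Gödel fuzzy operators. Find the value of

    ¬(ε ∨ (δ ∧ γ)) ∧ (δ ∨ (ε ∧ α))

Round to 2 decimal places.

δ ∧ γ = min(a, b) on (0.26, 0.94) = 0.26
ε ∨ (δ ∧ γ) = max(a, b) on (0.87, 0.26) = 0.87
¬(ε ∨ (δ ∧ γ)) = 1 − 0.87 = 0.13
ε ∧ α = min(a, b) on (0.87, 0.53) = 0.53
δ ∨ (ε ∧ α) = max(a, b) on (0.26, 0.53) = 0.53
¬(ε ∨ (δ ∧ γ)) ∧ (δ ∨ (ε ∧ α)) = min(a, b) on (0.13, 0.53) = 0.13

0.13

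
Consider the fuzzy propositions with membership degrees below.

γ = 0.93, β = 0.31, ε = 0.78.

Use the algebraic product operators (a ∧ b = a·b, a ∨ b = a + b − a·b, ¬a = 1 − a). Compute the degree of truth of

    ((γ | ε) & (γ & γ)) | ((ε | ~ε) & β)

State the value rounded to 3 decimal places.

γ | ε = a + b − a·b on (0.9300, 0.7800) = 0.9846
γ & γ = a·b on (0.9300, 0.9300) = 0.8649
(γ | ε) & (γ & γ) = a·b on (0.9846, 0.8649) = 0.8516
~ε = 1 − 0.7800 = 0.2200
ε | ~ε = a + b − a·b on (0.7800, 0.2200) = 0.8284
(ε | ~ε) & β = a·b on (0.8284, 0.3100) = 0.2568
((γ | ε) & (γ & γ)) | ((ε | ~ε) & β) = a + b − a·b on (0.8516, 0.2568) = 0.8897

0.890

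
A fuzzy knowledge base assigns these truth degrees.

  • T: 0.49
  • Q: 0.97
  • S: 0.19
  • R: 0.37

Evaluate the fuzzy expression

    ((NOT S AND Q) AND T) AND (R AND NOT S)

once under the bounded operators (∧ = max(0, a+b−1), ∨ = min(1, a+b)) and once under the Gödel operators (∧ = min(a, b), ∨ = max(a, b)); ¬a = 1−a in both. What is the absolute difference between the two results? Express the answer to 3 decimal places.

Under bounded:
  NOT S = 1 − 0.19 = 0.81
  NOT S AND Q = max(0, a+b−1) on (0.81, 0.97) = 0.78
  (NOT S AND Q) AND T = max(0, a+b−1) on (0.78, 0.49) = 0.27
  NOT S = 1 − 0.19 = 0.81
  R AND NOT S = max(0, a+b−1) on (0.37, 0.81) = 0.18
  ((NOT S AND Q) AND T) AND (R AND NOT S) = max(0, a+b−1) on (0.27, 0.18) = 0.00
  → value = 0.0000
Under Gödel:
  NOT S = 1 − 0.19 = 0.81
  NOT S AND Q = min(a, b) on (0.81, 0.97) = 0.81
  (NOT S AND Q) AND T = min(a, b) on (0.81, 0.49) = 0.49
  NOT S = 1 − 0.19 = 0.81
  R AND NOT S = min(a, b) on (0.37, 0.81) = 0.37
  ((NOT S AND Q) AND T) AND (R AND NOT S) = min(a, b) on (0.49, 0.37) = 0.37
  → value = 0.3700
|0.0000 − 0.3700| = 0.370

0.370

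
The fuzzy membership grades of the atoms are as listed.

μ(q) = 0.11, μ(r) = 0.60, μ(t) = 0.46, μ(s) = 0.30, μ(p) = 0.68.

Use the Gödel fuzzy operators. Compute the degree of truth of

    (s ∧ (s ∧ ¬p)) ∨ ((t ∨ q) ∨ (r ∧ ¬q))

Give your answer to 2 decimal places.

0.60

¬p = 1 − 0.68 = 0.32
s ∧ ¬p = min(a, b) on (0.30, 0.32) = 0.30
s ∧ (s ∧ ¬p) = min(a, b) on (0.30, 0.30) = 0.30
t ∨ q = max(a, b) on (0.46, 0.11) = 0.46
¬q = 1 − 0.11 = 0.89
r ∧ ¬q = min(a, b) on (0.60, 0.89) = 0.60
(t ∨ q) ∨ (r ∧ ¬q) = max(a, b) on (0.46, 0.60) = 0.60
(s ∧ (s ∧ ¬p)) ∨ ((t ∨ q) ∨ (r ∧ ¬q)) = max(a, b) on (0.30, 0.60) = 0.60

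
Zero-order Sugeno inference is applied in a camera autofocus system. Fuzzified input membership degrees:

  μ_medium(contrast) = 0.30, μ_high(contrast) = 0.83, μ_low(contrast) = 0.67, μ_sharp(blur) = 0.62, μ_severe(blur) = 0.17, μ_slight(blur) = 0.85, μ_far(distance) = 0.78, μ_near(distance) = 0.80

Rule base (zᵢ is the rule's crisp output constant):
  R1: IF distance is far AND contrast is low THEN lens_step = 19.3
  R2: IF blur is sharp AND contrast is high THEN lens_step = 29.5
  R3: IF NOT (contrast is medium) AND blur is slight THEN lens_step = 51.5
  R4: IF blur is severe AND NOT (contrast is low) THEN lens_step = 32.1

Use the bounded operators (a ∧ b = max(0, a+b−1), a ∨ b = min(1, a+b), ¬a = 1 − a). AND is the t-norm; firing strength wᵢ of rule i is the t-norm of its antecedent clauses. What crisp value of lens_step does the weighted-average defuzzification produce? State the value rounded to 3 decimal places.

34.679

R1 (z=19.3): far=0.78, low=0.67; AND[max(0, a+b−1)] → w = 0.45
R2 (z=29.5): sharp=0.62, high=0.83; AND[max(0, a+b−1)] → w = 0.45
R3 (z=51.5): ¬medium=1−0.30=0.70, slight=0.85; AND[max(0, a+b−1)] → w = 0.55
R4 (z=32.1): severe=0.17, ¬low=1−0.67=0.33; AND[max(0, a+b−1)] → w = 0.00
Weighted average = (0.45·19.3 + 0.45·29.5 + 0.55·51.5 + 0.00·32.1) / (0.45 + 0.45 + 0.55 + 0.00)
  = 50.2850 / 1.4500 = 34.679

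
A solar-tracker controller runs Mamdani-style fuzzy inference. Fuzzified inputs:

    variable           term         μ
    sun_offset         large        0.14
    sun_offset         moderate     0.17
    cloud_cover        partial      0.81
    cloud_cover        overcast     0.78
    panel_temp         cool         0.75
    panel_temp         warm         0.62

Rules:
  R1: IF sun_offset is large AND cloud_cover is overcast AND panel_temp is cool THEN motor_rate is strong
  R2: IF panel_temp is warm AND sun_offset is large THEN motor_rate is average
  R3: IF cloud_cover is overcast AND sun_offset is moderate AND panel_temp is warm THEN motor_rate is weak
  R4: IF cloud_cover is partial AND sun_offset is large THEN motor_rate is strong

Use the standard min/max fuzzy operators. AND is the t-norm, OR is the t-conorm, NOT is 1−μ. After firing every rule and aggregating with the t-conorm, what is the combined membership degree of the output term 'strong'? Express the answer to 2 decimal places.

R1: large=0.14, overcast=0.78, cool=0.75; AND[min(a, b)] → w = 0.14
R2: warm=0.62, large=0.14; AND[min(a, b)] → w = 0.14
R3: overcast=0.78, moderate=0.17, warm=0.62; AND[min(a, b)] → w = 0.17
R4: partial=0.81, large=0.14; AND[min(a, b)] → w = 0.14
Rules with consequent 'strong': {R1, R4} → strengths 0.14, 0.14
Aggregate via t-conorm [max(a, b)]: 0.14

0.14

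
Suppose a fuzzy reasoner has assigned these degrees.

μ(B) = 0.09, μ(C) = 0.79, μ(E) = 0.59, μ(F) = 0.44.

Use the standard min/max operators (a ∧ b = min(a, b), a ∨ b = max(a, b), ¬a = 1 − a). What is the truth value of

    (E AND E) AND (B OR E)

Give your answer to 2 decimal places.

0.59

E AND E = min(a, b) on (0.59, 0.59) = 0.59
B OR E = max(a, b) on (0.09, 0.59) = 0.59
(E AND E) AND (B OR E) = min(a, b) on (0.59, 0.59) = 0.59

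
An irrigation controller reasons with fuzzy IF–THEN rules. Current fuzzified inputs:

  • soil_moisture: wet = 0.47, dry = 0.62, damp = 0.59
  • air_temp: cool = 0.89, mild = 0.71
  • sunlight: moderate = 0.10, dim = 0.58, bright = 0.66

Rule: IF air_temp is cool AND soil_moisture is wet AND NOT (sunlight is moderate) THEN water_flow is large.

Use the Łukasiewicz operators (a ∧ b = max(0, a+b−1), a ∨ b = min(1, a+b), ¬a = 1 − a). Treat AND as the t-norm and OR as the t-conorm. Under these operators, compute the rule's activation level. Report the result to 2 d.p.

firing strength: cool=0.89, wet=0.47, ¬moderate=1−0.10=0.90; AND[max(0, a+b−1)] → w = 0.26

0.26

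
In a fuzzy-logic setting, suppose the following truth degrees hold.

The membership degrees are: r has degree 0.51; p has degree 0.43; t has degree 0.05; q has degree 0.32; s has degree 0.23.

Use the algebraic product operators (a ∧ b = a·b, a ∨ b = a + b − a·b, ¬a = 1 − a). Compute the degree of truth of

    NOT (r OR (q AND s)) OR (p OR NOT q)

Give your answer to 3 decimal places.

q AND s = a·b on (0.3200, 0.2300) = 0.0736
r OR (q AND s) = a + b − a·b on (0.5100, 0.0736) = 0.5461
NOT (r OR (q AND s)) = 1 − 0.5461 = 0.4539
NOT q = 1 − 0.3200 = 0.6800
p OR NOT q = a + b − a·b on (0.4300, 0.6800) = 0.8176
NOT (r OR (q AND s)) OR (p OR NOT q) = a + b − a·b on (0.4539, 0.8176) = 0.9004

0.900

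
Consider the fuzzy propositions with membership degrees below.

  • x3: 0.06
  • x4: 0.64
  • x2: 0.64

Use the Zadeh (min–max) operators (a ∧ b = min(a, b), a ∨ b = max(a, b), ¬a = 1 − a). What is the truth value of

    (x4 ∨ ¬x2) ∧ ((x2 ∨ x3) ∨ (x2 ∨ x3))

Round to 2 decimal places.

0.64

¬x2 = 1 − 0.64 = 0.36
x4 ∨ ¬x2 = max(a, b) on (0.64, 0.36) = 0.64
x2 ∨ x3 = max(a, b) on (0.64, 0.06) = 0.64
x2 ∨ x3 = max(a, b) on (0.64, 0.06) = 0.64
(x2 ∨ x3) ∨ (x2 ∨ x3) = max(a, b) on (0.64, 0.64) = 0.64
(x4 ∨ ¬x2) ∧ ((x2 ∨ x3) ∨ (x2 ∨ x3)) = min(a, b) on (0.64, 0.64) = 0.64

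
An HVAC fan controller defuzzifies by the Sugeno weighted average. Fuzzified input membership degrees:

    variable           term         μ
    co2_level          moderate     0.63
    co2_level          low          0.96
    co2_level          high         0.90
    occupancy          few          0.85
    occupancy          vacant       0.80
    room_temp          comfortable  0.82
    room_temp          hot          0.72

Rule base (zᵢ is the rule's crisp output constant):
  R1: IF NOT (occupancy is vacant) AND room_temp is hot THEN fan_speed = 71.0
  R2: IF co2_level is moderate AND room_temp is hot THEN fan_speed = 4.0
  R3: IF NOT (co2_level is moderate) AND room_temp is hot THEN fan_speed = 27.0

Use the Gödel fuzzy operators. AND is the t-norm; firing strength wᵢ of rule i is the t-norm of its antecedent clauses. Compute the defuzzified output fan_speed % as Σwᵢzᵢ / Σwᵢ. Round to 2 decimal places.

R1 (z=71.0): ¬vacant=1−0.80=0.20, hot=0.72; AND[min(a, b)] → w = 0.20
R2 (z=4.0): moderate=0.63, hot=0.72; AND[min(a, b)] → w = 0.63
R3 (z=27.0): ¬moderate=1−0.63=0.37, hot=0.72; AND[min(a, b)] → w = 0.37
Weighted average = (0.20·71.0 + 0.63·4.0 + 0.37·27.0) / (0.20 + 0.63 + 0.37)
  = 26.7100 / 1.2000 = 22.26

22.26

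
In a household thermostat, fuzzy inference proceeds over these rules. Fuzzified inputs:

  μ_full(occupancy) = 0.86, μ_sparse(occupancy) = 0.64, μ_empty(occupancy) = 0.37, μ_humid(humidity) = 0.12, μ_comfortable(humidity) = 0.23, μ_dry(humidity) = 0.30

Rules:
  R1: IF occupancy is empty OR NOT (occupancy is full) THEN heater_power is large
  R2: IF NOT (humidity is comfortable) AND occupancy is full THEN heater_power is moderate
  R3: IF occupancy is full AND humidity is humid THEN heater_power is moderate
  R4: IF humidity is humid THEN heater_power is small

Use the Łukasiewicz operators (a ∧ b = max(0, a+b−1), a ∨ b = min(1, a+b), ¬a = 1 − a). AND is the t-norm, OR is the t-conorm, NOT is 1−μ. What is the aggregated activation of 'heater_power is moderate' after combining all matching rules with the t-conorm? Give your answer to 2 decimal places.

0.63

R1: empty=0.37, ¬full=1−0.86=0.14; OR[min(1, a+b)] → w = 0.51
R2: ¬comfortable=1−0.23=0.77, full=0.86; AND[max(0, a+b−1)] → w = 0.63
R3: full=0.86, humid=0.12; AND[max(0, a+b−1)] → w = 0.00
R4: humid=0.12 → w = 0.12
Rules with consequent 'moderate': {R2, R3} → strengths 0.63, 0.00
Aggregate via t-conorm [min(1, a+b)]: 0.63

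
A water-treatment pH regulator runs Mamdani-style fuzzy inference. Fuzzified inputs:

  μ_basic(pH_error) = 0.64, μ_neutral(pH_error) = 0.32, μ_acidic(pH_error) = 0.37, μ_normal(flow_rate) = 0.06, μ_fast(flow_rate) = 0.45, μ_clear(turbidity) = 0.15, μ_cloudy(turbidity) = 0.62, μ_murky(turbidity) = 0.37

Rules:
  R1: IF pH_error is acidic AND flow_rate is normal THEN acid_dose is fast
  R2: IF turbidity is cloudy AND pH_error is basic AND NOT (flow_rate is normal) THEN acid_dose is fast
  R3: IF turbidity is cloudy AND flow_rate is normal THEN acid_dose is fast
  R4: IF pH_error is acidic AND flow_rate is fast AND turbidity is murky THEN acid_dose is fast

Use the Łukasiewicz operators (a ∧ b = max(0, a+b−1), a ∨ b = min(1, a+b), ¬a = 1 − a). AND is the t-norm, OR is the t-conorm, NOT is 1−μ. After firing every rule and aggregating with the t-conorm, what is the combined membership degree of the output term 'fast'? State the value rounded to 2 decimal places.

0.20

R1: acidic=0.37, normal=0.06; AND[max(0, a+b−1)] → w = 0.00
R2: cloudy=0.62, basic=0.64, ¬normal=1−0.06=0.94; AND[max(0, a+b−1)] → w = 0.20
R3: cloudy=0.62, normal=0.06; AND[max(0, a+b−1)] → w = 0.00
R4: acidic=0.37, fast=0.45, murky=0.37; AND[max(0, a+b−1)] → w = 0.00
Rules with consequent 'fast': {R1, R2, R3, R4} → strengths 0.00, 0.20, 0.00, 0.00
Aggregate via t-conorm [min(1, a+b)]: 0.20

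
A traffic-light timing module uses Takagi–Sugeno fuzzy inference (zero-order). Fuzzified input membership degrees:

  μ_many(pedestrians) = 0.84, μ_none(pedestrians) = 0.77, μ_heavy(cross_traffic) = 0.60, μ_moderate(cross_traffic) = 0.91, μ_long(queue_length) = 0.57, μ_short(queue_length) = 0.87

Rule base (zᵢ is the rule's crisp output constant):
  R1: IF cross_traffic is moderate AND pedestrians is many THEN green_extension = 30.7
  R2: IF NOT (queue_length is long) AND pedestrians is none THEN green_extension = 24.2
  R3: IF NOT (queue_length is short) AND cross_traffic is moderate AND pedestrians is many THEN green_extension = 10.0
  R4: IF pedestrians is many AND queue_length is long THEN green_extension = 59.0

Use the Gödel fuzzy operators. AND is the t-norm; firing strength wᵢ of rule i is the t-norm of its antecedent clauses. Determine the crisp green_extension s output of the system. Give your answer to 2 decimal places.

36.10

R1 (z=30.7): moderate=0.91, many=0.84; AND[min(a, b)] → w = 0.84
R2 (z=24.2): ¬long=1−0.57=0.43, none=0.77; AND[min(a, b)] → w = 0.43
R3 (z=10.0): ¬short=1−0.87=0.13, moderate=0.91, many=0.84; AND[min(a, b)] → w = 0.13
R4 (z=59.0): many=0.84, long=0.57; AND[min(a, b)] → w = 0.57
Weighted average = (0.84·30.7 + 0.43·24.2 + 0.13·10.0 + 0.57·59.0) / (0.84 + 0.43 + 0.13 + 0.57)
  = 71.1240 / 1.9700 = 36.10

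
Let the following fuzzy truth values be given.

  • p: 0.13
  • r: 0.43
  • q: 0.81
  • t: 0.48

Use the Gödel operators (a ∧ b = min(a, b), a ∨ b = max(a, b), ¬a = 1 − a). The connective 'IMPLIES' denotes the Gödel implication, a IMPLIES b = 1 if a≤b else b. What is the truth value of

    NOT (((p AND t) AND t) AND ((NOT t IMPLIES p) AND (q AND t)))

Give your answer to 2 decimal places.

0.87

p AND t = min(a, b) on (0.13, 0.48) = 0.13
(p AND t) AND t = min(a, b) on (0.13, 0.48) = 0.13
NOT t = 1 − 0.48 = 0.52
NOT t IMPLIES p  [Gödel: 1 if a≤b else b] with a=0.52, b=0.13 → 0.13
q AND t = min(a, b) on (0.81, 0.48) = 0.48
(NOT t IMPLIES p) AND (q AND t) = min(a, b) on (0.13, 0.48) = 0.13
((p AND t) AND t) AND ((NOT t IMPLIES p) AND (q AND t)) = min(a, b) on (0.13, 0.13) = 0.13
NOT (((p AND t) AND t) AND ((NOT t IMPLIES p) AND (q AND t))) = 1 − 0.13 = 0.87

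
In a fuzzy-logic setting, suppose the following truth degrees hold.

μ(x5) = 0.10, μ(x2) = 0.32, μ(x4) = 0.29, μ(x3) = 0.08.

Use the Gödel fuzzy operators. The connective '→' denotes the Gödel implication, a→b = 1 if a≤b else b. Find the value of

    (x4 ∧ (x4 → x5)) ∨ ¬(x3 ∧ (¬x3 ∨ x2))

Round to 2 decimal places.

x4 → x5  [Gödel: 1 if a≤b else b] with a=0.29, b=0.10 → 0.10
x4 ∧ (x4 → x5) = min(a, b) on (0.29, 0.10) = 0.10
¬x3 = 1 − 0.08 = 0.92
¬x3 ∨ x2 = max(a, b) on (0.92, 0.32) = 0.92
x3 ∧ (¬x3 ∨ x2) = min(a, b) on (0.08, 0.92) = 0.08
¬(x3 ∧ (¬x3 ∨ x2)) = 1 − 0.08 = 0.92
(x4 ∧ (x4 → x5)) ∨ ¬(x3 ∧ (¬x3 ∨ x2)) = max(a, b) on (0.10, 0.92) = 0.92

0.92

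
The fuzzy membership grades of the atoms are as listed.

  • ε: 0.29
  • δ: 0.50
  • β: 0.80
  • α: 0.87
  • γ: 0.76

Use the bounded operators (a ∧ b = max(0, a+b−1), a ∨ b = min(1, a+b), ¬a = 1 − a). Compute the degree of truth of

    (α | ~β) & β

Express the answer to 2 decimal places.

~β = 1 − 0.80 = 0.20
α | ~β = min(1, a+b) on (0.87, 0.20) = 1.00
(α | ~β) & β = max(0, a+b−1) on (1.00, 0.80) = 0.80

0.80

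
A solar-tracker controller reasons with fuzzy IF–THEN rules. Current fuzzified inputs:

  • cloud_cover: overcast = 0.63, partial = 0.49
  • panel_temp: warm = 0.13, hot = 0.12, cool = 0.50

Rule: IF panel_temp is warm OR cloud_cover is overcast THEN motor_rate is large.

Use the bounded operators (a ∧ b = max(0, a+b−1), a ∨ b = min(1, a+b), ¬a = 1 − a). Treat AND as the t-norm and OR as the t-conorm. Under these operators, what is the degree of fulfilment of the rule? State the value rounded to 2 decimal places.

firing strength: warm=0.13, overcast=0.63; OR[min(1, a+b)] → w = 0.76

0.76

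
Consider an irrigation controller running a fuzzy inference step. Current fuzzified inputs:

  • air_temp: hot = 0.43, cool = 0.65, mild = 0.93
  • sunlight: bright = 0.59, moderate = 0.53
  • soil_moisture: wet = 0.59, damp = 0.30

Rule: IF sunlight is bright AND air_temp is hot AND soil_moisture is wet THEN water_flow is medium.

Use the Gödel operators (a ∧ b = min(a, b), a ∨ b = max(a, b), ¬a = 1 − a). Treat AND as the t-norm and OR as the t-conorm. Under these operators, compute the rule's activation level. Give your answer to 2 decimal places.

0.43

firing strength: bright=0.59, hot=0.43, wet=0.59; AND[min(a, b)] → w = 0.43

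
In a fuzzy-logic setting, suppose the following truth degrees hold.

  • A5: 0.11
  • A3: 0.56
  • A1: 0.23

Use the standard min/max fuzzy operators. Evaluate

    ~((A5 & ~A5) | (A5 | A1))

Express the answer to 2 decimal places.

~A5 = 1 − 0.11 = 0.89
A5 & ~A5 = min(a, b) on (0.11, 0.89) = 0.11
A5 | A1 = max(a, b) on (0.11, 0.23) = 0.23
(A5 & ~A5) | (A5 | A1) = max(a, b) on (0.11, 0.23) = 0.23
~((A5 & ~A5) | (A5 | A1)) = 1 − 0.23 = 0.77

0.77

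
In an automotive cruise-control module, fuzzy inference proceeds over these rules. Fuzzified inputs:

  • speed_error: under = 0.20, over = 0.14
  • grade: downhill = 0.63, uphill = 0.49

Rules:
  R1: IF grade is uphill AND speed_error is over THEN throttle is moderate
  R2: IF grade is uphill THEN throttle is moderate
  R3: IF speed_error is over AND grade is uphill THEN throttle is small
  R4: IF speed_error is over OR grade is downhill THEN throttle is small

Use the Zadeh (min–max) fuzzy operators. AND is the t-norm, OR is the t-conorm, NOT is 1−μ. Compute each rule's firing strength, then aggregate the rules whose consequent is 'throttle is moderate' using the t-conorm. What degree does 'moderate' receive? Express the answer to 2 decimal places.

0.49

R1: uphill=0.49, over=0.14; AND[min(a, b)] → w = 0.14
R2: uphill=0.49 → w = 0.49
R3: over=0.14, uphill=0.49; AND[min(a, b)] → w = 0.14
R4: over=0.14, downhill=0.63; OR[max(a, b)] → w = 0.63
Rules with consequent 'moderate': {R1, R2} → strengths 0.14, 0.49
Aggregate via t-conorm [max(a, b)]: 0.49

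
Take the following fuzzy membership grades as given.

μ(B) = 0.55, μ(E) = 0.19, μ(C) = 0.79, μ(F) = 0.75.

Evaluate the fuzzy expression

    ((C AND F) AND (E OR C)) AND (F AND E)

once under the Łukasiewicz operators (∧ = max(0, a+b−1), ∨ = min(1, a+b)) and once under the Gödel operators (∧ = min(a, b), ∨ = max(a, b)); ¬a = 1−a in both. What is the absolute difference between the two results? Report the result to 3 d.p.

Under Łukasiewicz:
  C AND F = max(0, a+b−1) on (0.79, 0.75) = 0.54
  E OR C = min(1, a+b) on (0.19, 0.79) = 0.98
  (C AND F) AND (E OR C) = max(0, a+b−1) on (0.54, 0.98) = 0.52
  F AND E = max(0, a+b−1) on (0.75, 0.19) = 0.00
  ((C AND F) AND (E OR C)) AND (F AND E) = max(0, a+b−1) on (0.52, 0.00) = 0.00
  → value = 0.0000
Under Gödel:
  C AND F = min(a, b) on (0.79, 0.75) = 0.75
  E OR C = max(a, b) on (0.19, 0.79) = 0.79
  (C AND F) AND (E OR C) = min(a, b) on (0.75, 0.79) = 0.75
  F AND E = min(a, b) on (0.75, 0.19) = 0.19
  ((C AND F) AND (E OR C)) AND (F AND E) = min(a, b) on (0.75, 0.19) = 0.19
  → value = 0.1900
|0.0000 − 0.1900| = 0.190

0.190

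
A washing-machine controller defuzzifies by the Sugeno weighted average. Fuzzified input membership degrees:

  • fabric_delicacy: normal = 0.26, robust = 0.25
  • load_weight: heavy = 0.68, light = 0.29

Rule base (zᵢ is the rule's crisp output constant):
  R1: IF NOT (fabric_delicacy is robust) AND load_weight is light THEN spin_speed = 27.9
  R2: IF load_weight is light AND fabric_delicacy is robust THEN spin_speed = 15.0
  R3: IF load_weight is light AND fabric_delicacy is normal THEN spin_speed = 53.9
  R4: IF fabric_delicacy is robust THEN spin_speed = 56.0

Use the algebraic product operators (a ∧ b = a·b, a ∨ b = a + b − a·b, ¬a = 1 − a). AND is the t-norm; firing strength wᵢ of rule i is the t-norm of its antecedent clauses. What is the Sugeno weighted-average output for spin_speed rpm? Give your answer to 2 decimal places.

40.98

R1 (z=27.9): ¬robust=1−0.25=0.75, light=0.29; AND[a·b] → w = 0.2175
R2 (z=15.0): light=0.29, robust=0.25; AND[a·b] → w = 0.0725
R3 (z=53.9): light=0.29, normal=0.26; AND[a·b] → w = 0.0754
R4 (z=56.0): robust=0.25 → w = 0.2500
Weighted average = (0.2175·27.9 + 0.0725·15.0 + 0.0754·53.9 + 0.2500·56.0) / (0.2175 + 0.0725 + 0.0754 + 0.2500)
  = 25.2198 / 0.6154 = 40.98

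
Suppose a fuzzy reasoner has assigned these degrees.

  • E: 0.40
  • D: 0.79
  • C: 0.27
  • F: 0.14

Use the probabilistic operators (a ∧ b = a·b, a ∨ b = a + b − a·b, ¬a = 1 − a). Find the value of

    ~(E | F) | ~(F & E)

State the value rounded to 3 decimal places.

E | F = a + b − a·b on (0.4000, 0.1400) = 0.4840
~(E | F) = 1 − 0.4840 = 0.5160
F & E = a·b on (0.1400, 0.4000) = 0.0560
~(F & E) = 1 − 0.0560 = 0.9440
~(E | F) | ~(F & E) = a + b − a·b on (0.5160, 0.9440) = 0.9729

0.973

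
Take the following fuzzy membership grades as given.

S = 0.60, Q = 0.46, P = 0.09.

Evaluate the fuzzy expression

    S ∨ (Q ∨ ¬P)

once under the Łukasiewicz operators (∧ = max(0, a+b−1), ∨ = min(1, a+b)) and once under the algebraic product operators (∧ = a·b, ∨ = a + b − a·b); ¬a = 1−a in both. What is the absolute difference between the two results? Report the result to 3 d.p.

0.019

Under Łukasiewicz:
  ¬P = 1 − 0.09 = 0.91
  Q ∨ ¬P = min(1, a+b) on (0.46, 0.91) = 1.00
  S ∨ (Q ∨ ¬P) = min(1, a+b) on (0.60, 1.00) = 1.00
  → value = 1.0000
Under algebraic product:
  ¬P = 1 − 0.0900 = 0.9100
  Q ∨ ¬P = a + b − a·b on (0.4600, 0.9100) = 0.9514
  S ∨ (Q ∨ ¬P) = a + b − a·b on (0.6000, 0.9514) = 0.9806
  → value = 0.9806
|1.0000 − 0.9806| = 0.019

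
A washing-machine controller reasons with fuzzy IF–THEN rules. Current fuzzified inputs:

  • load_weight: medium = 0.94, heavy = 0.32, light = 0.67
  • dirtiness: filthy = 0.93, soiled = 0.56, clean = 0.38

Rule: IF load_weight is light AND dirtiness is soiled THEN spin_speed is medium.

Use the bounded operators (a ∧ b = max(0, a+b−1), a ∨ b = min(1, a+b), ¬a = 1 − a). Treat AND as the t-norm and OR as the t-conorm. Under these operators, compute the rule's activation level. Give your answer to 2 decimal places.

0.23

firing strength: light=0.67, soiled=0.56; AND[max(0, a+b−1)] → w = 0.23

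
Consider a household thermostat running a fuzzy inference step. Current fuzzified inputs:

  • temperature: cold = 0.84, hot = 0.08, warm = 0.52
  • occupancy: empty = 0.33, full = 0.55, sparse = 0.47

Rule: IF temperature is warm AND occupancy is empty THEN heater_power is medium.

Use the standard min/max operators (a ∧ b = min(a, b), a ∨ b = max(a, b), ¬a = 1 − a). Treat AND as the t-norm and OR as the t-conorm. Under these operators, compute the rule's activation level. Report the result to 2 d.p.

firing strength: warm=0.52, empty=0.33; AND[min(a, b)] → w = 0.33

0.33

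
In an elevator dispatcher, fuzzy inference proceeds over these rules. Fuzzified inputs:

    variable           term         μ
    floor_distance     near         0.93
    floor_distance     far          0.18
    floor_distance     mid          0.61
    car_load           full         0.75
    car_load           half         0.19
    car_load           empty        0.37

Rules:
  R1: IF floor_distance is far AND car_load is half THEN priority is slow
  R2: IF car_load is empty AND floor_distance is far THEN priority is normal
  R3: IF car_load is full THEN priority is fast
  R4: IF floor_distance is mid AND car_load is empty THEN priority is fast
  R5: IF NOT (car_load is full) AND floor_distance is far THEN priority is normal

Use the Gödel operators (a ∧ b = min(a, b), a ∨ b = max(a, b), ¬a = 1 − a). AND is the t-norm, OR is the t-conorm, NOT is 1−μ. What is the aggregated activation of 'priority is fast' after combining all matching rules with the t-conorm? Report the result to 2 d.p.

R1: far=0.18, half=0.19; AND[min(a, b)] → w = 0.18
R2: empty=0.37, far=0.18; AND[min(a, b)] → w = 0.18
R3: full=0.75 → w = 0.75
R4: mid=0.61, empty=0.37; AND[min(a, b)] → w = 0.37
R5: ¬full=1−0.75=0.25, far=0.18; AND[min(a, b)] → w = 0.18
Rules with consequent 'fast': {R3, R4} → strengths 0.75, 0.37
Aggregate via t-conorm [max(a, b)]: 0.75

0.75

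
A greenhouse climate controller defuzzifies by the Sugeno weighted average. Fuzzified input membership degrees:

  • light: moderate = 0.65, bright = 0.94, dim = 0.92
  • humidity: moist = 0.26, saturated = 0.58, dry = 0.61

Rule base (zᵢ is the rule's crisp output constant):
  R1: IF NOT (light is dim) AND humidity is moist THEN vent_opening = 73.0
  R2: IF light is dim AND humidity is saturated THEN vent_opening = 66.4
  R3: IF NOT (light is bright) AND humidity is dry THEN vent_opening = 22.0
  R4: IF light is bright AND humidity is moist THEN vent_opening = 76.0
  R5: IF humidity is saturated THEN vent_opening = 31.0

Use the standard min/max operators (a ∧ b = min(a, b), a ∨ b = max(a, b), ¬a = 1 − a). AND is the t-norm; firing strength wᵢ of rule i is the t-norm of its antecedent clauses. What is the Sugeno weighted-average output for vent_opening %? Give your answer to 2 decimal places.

53.47

R1 (z=73.0): ¬dim=1−0.92=0.08, moist=0.26; AND[min(a, b)] → w = 0.08
R2 (z=66.4): dim=0.92, saturated=0.58; AND[min(a, b)] → w = 0.58
R3 (z=22.0): ¬bright=1−0.94=0.06, dry=0.61; AND[min(a, b)] → w = 0.06
R4 (z=76.0): bright=0.94, moist=0.26; AND[min(a, b)] → w = 0.26
R5 (z=31.0): saturated=0.58 → w = 0.58
Weighted average = (0.08·73.0 + 0.58·66.4 + 0.06·22.0 + 0.26·76.0 + 0.58·31.0) / (0.08 + 0.58 + 0.06 + 0.26 + 0.58)
  = 83.4120 / 1.5600 = 53.47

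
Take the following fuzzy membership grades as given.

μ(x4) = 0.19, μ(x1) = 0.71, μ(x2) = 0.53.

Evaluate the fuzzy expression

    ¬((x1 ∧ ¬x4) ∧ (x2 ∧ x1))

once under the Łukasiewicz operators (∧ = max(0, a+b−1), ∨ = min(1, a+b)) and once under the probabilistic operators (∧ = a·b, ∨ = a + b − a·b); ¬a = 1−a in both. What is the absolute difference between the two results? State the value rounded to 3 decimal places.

0.216

Under Łukasiewicz:
  ¬x4 = 1 − 0.19 = 0.81
  x1 ∧ ¬x4 = max(0, a+b−1) on (0.71, 0.81) = 0.52
  x2 ∧ x1 = max(0, a+b−1) on (0.53, 0.71) = 0.24
  (x1 ∧ ¬x4) ∧ (x2 ∧ x1) = max(0, a+b−1) on (0.52, 0.24) = 0.00
  ¬((x1 ∧ ¬x4) ∧ (x2 ∧ x1)) = 1 − 0.00 = 1.00
  → value = 1.0000
Under probabilistic:
  ¬x4 = 1 − 0.1900 = 0.8100
  x1 ∧ ¬x4 = a·b on (0.7100, 0.8100) = 0.5751
  x2 ∧ x1 = a·b on (0.5300, 0.7100) = 0.3763
  (x1 ∧ ¬x4) ∧ (x2 ∧ x1) = a·b on (0.5751, 0.3763) = 0.2164
  ¬((x1 ∧ ¬x4) ∧ (x2 ∧ x1)) = 1 − 0.2164 = 0.7836
  → value = 0.7836
|1.0000 − 0.7836| = 0.216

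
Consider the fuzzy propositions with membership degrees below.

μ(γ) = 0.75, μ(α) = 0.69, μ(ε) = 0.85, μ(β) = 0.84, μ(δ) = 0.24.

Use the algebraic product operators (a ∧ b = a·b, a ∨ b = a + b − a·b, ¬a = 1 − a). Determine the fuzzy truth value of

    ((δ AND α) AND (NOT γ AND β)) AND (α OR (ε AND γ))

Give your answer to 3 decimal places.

0.031

δ AND α = a·b on (0.2400, 0.6900) = 0.1656
NOT γ = 1 − 0.7500 = 0.2500
NOT γ AND β = a·b on (0.2500, 0.8400) = 0.2100
(δ AND α) AND (NOT γ AND β) = a·b on (0.1656, 0.2100) = 0.0348
ε AND γ = a·b on (0.8500, 0.7500) = 0.6375
α OR (ε AND γ) = a + b − a·b on (0.6900, 0.6375) = 0.8876
((δ AND α) AND (NOT γ AND β)) AND (α OR (ε AND γ)) = a·b on (0.0348, 0.8876) = 0.0309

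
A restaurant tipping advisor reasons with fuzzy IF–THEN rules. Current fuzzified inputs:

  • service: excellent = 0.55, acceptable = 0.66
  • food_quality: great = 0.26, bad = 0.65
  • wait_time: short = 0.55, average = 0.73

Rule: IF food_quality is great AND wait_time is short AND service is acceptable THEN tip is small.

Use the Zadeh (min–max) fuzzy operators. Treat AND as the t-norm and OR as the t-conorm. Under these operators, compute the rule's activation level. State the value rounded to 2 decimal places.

0.26

firing strength: great=0.26, short=0.55, acceptable=0.66; AND[min(a, b)] → w = 0.26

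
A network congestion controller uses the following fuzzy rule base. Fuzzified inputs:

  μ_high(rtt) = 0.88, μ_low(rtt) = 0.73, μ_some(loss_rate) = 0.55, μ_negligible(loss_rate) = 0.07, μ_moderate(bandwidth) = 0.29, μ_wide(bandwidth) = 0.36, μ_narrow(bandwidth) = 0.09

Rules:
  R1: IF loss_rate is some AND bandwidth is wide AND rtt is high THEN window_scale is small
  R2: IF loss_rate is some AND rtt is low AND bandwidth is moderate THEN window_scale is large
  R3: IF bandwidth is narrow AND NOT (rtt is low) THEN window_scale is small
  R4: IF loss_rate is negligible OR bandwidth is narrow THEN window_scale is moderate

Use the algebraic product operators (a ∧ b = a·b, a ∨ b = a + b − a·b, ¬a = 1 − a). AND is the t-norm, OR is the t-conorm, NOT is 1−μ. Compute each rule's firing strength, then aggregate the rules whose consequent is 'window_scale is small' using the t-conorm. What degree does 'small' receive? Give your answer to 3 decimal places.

0.194

R1: some=0.55, wide=0.36, high=0.88; AND[a·b] → w = 0.1742
R2: some=0.55, low=0.73, moderate=0.29; AND[a·b] → w = 0.1164
R3: narrow=0.09, ¬low=1−0.73=0.27; AND[a·b] → w = 0.0243
R4: negligible=0.07, narrow=0.09; OR[a + b − a·b] → w = 0.1537
Rules with consequent 'small': {R1, R3} → strengths 0.1742, 0.0243
Aggregate via t-conorm [a + b − a·b]: 0.1943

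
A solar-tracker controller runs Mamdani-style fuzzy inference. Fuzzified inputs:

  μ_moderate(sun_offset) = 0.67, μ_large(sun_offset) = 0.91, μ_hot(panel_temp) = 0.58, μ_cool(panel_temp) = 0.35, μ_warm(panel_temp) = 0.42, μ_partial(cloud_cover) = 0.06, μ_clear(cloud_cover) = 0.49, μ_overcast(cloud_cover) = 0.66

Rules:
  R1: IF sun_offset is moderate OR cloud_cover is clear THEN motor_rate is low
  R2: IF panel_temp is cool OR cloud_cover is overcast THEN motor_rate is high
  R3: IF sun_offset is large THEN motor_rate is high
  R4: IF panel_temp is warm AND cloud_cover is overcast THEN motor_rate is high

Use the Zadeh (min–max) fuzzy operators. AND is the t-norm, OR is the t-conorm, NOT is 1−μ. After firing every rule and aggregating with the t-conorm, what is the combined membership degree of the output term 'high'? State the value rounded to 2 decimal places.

R1: moderate=0.67, clear=0.49; OR[max(a, b)] → w = 0.67
R2: cool=0.35, overcast=0.66; OR[max(a, b)] → w = 0.66
R3: large=0.91 → w = 0.91
R4: warm=0.42, overcast=0.66; AND[min(a, b)] → w = 0.42
Rules with consequent 'high': {R2, R3, R4} → strengths 0.66, 0.91, 0.42
Aggregate via t-conorm [max(a, b)]: 0.91

0.91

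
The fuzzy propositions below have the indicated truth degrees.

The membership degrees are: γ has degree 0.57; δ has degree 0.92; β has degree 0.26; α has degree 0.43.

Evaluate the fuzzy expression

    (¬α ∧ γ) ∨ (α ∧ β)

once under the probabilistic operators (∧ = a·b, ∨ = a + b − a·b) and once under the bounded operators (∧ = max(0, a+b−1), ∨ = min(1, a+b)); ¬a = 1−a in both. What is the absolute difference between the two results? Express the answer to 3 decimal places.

0.260

Under probabilistic:
  ¬α = 1 − 0.4300 = 0.5700
  ¬α ∧ γ = a·b on (0.5700, 0.5700) = 0.3249
  α ∧ β = a·b on (0.4300, 0.2600) = 0.1118
  (¬α ∧ γ) ∨ (α ∧ β) = a + b − a·b on (0.3249, 0.1118) = 0.4004
  → value = 0.4004
Under bounded:
  ¬α = 1 − 0.43 = 0.57
  ¬α ∧ γ = max(0, a+b−1) on (0.57, 0.57) = 0.14
  α ∧ β = max(0, a+b−1) on (0.43, 0.26) = 0.00
  (¬α ∧ γ) ∨ (α ∧ β) = min(1, a+b) on (0.14, 0.00) = 0.14
  → value = 0.1400
|0.4004 − 0.1400| = 0.260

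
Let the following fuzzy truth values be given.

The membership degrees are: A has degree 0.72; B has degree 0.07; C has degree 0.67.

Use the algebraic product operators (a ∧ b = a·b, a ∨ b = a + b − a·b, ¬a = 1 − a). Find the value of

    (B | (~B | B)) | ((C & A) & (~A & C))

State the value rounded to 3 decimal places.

0.945

~B = 1 − 0.0700 = 0.9300
~B | B = a + b − a·b on (0.9300, 0.0700) = 0.9349
B | (~B | B) = a + b − a·b on (0.0700, 0.9349) = 0.9395
C & A = a·b on (0.6700, 0.7200) = 0.4824
~A = 1 − 0.7200 = 0.2800
~A & C = a·b on (0.2800, 0.6700) = 0.1876
(C & A) & (~A & C) = a·b on (0.4824, 0.1876) = 0.0905
(B | (~B | B)) | ((C & A) & (~A & C)) = a + b − a·b on (0.9395, 0.0905) = 0.9449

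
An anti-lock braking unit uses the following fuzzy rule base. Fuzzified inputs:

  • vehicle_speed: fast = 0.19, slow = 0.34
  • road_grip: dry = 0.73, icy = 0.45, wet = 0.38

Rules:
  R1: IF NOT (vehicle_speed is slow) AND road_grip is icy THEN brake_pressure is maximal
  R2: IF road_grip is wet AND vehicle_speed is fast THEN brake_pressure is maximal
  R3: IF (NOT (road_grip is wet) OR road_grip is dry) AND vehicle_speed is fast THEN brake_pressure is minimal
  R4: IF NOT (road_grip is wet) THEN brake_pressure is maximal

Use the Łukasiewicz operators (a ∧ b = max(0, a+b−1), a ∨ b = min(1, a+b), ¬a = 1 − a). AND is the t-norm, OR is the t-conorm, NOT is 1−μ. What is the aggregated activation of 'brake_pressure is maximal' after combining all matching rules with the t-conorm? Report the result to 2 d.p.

0.73

R1: ¬slow=1−0.34=0.66, icy=0.45; AND[max(0, a+b−1)] → w = 0.11
R2: wet=0.38, fast=0.19; AND[max(0, a+b−1)] → w = 0.00
R3: (¬wet=1−0.38=0.62 OR dry=0.73) = 1.00; AND[max(0, a+b−1)] with fast=0.19 → w = 0.19
R4: ¬wet=1−0.38=0.62 → w = 0.62
Rules with consequent 'maximal': {R1, R2, R4} → strengths 0.11, 0.00, 0.62
Aggregate via t-conorm [min(1, a+b)]: 0.73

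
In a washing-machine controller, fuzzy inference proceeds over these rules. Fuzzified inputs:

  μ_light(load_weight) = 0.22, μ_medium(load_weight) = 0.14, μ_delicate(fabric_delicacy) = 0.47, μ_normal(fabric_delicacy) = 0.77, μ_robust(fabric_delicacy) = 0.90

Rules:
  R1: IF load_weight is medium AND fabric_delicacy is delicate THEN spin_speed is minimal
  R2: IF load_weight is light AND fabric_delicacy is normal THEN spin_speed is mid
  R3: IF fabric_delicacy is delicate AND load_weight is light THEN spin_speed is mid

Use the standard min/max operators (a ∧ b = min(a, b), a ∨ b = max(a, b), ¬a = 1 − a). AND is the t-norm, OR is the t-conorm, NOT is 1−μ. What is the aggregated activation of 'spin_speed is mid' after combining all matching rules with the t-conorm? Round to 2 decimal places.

0.22

R1: medium=0.14, delicate=0.47; AND[min(a, b)] → w = 0.14
R2: light=0.22, normal=0.77; AND[min(a, b)] → w = 0.22
R3: delicate=0.47, light=0.22; AND[min(a, b)] → w = 0.22
Rules with consequent 'mid': {R2, R3} → strengths 0.22, 0.22
Aggregate via t-conorm [max(a, b)]: 0.22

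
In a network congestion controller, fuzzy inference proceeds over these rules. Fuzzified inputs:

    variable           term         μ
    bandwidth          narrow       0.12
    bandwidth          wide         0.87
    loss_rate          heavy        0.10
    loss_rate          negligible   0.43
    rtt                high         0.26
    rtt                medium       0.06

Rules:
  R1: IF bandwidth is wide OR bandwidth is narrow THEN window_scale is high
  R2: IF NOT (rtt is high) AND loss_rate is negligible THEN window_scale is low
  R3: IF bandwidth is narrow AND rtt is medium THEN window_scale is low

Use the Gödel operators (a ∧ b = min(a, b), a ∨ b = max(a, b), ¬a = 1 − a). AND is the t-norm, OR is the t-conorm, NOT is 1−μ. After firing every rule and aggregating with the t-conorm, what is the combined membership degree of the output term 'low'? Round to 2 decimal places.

R1: wide=0.87, narrow=0.12; OR[max(a, b)] → w = 0.87
R2: ¬high=1−0.26=0.74, negligible=0.43; AND[min(a, b)] → w = 0.43
R3: narrow=0.12, medium=0.06; AND[min(a, b)] → w = 0.06
Rules with consequent 'low': {R2, R3} → strengths 0.43, 0.06
Aggregate via t-conorm [max(a, b)]: 0.43

0.43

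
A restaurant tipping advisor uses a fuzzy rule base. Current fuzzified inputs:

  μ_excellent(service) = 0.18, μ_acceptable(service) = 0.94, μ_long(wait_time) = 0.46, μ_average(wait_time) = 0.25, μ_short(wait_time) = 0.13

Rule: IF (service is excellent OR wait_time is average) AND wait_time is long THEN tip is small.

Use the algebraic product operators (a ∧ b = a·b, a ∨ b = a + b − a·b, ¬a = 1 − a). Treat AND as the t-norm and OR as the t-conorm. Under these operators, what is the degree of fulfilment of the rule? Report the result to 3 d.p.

0.177

firing strength: (excellent=0.18 OR average=0.25) = 0.3850; AND[a·b] with long=0.46 → w = 0.1771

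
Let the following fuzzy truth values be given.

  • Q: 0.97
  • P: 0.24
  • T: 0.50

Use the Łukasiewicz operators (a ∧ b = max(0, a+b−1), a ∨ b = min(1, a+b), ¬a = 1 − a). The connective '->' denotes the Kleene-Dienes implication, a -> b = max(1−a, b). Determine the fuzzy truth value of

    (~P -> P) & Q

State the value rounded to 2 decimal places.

0.21

~P = 1 − 0.24 = 0.76
~P -> P  [Kleene-Dienes: max(1−a, b)] with a=0.76, b=0.24 → 0.24
(~P -> P) & Q = max(0, a+b−1) on (0.24, 0.97) = 0.21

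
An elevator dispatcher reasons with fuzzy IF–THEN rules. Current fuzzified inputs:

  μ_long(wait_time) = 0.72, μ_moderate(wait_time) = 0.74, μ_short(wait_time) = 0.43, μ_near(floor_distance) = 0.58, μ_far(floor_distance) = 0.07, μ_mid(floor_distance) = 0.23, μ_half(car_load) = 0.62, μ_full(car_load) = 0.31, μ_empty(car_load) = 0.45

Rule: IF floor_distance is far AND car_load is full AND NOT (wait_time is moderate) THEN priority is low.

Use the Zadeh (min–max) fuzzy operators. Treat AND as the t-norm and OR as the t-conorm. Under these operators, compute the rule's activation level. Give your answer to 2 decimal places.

0.07

firing strength: far=0.07, full=0.31, ¬moderate=1−0.74=0.26; AND[min(a, b)] → w = 0.07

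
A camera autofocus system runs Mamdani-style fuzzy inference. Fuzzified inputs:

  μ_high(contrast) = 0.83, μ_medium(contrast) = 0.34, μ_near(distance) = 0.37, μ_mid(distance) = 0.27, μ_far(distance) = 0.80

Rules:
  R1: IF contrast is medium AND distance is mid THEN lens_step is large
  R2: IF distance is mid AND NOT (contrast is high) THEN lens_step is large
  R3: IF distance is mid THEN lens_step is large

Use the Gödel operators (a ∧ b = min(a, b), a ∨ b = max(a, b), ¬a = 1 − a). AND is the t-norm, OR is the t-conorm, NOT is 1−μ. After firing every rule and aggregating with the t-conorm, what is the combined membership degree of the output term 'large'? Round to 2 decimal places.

R1: medium=0.34, mid=0.27; AND[min(a, b)] → w = 0.27
R2: mid=0.27, ¬high=1−0.83=0.17; AND[min(a, b)] → w = 0.17
R3: mid=0.27 → w = 0.27
Rules with consequent 'large': {R1, R2, R3} → strengths 0.27, 0.17, 0.27
Aggregate via t-conorm [max(a, b)]: 0.27

0.27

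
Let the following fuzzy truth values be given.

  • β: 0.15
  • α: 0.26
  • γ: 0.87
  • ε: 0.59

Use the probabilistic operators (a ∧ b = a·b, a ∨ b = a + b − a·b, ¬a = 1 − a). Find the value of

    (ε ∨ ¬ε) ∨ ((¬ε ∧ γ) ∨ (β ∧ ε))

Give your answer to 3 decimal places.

0.858

¬ε = 1 − 0.5900 = 0.4100
ε ∨ ¬ε = a + b − a·b on (0.5900, 0.4100) = 0.7581
¬ε = 1 − 0.5900 = 0.4100
¬ε ∧ γ = a·b on (0.4100, 0.8700) = 0.3567
β ∧ ε = a·b on (0.1500, 0.5900) = 0.0885
(¬ε ∧ γ) ∨ (β ∧ ε) = a + b − a·b on (0.3567, 0.0885) = 0.4136
(ε ∨ ¬ε) ∨ ((¬ε ∧ γ) ∨ (β ∧ ε)) = a + b − a·b on (0.7581, 0.4136) = 0.8582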